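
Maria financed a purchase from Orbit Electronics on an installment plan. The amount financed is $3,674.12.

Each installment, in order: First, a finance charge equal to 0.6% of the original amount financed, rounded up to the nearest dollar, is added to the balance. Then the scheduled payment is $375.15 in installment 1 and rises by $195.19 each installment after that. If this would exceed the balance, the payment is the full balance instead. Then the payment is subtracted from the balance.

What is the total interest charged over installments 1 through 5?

Installment 1: $3,674.12 +$23.00 interest = $3,697.12; pay $375.15 → $3,321.97
Installment 2: $3,321.97 +$23.00 interest = $3,344.97; pay $570.34 → $2,774.63
Installment 3: $2,774.63 +$23.00 interest = $2,797.63; pay $765.53 → $2,032.10
Installment 4: $2,032.10 +$23.00 interest = $2,055.10; pay $960.72 → $1,094.38
Installment 5: $1,094.38 +$23.00 interest = $1,117.38; pay $1,117.38 → $0.00
Total interest: $23.00 + $23.00 + $23.00 + $23.00 + $23.00 = $115.00

$115.00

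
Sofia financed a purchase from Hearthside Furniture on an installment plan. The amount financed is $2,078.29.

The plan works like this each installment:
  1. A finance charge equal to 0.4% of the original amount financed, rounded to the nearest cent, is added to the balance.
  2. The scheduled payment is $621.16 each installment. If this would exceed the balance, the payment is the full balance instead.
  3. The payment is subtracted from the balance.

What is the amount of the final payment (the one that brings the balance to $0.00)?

$248.05

Installment 1: $2,078.29 +$8.31 interest = $2,086.60; pay $621.16 → $1,465.44
Installment 2: $1,465.44 +$8.31 interest = $1,473.75; pay $621.16 → $852.59
Installment 3: $852.59 +$8.31 interest = $860.90; pay $621.16 → $239.74
Installment 4: $239.74 +$8.31 interest = $248.05; pay $248.05 → $0.00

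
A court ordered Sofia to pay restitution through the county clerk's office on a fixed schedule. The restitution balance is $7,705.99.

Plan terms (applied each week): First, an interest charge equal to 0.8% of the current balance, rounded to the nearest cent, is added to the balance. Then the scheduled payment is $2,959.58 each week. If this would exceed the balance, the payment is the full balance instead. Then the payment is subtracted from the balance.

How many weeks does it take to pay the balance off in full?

Week 1: opening $7,705.99; interest $61.65 → $7,767.64; payment $2,959.58; balance $4,808.06
Week 2: opening $4,808.06; interest $38.46 → $4,846.52; payment $2,959.58; balance $1,886.94
Week 3: opening $1,886.94; interest $15.10 → $1,902.04; payment $1,902.04; balance $0.00
Balance reaches $0.00 in week 3.

3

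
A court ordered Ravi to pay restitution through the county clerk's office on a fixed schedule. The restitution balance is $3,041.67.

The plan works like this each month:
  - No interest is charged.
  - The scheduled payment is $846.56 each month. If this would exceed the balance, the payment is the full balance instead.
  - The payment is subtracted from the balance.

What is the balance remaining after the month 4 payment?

Month 1: opening $3,041.67; payment $846.56; balance $2,195.11
Month 2: opening $2,195.11; payment $846.56; balance $1,348.55
Month 3: opening $1,348.55; payment $846.56; balance $501.99
Month 4: opening $501.99; payment $501.99; balance $0.00

$0.00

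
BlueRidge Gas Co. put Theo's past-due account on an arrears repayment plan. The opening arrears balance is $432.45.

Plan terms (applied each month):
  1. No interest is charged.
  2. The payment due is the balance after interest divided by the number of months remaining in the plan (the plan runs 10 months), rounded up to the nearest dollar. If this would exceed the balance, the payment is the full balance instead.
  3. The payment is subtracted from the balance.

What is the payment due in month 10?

Month 1: $432.45 − $44.00 → $388.45
Month 2: $388.45 − $44.00 → $344.45
Month 3: $344.45 − $44.00 → $300.45
Month 4: $300.45 − $43.00 → $257.45
Month 5: $257.45 − $43.00 → $214.45
Month 6: $214.45 − $43.00 → $171.45
Month 7: $171.45 − $43.00 → $128.45
Month 8: $128.45 − $43.00 → $85.45
Month 9: $85.45 − $43.00 → $42.45
Month 10: $42.45 − $42.45 → $0.00

$42.45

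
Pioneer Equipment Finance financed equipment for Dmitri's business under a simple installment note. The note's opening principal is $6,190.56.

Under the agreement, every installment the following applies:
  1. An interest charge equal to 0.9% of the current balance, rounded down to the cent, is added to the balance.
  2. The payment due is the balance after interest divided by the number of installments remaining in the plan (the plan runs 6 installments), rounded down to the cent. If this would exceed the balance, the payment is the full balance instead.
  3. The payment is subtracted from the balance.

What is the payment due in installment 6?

Installment 1: opening $6,190.56; interest $55.71 → $6,246.27; payment $1,041.04; balance $5,205.23
Installment 2: opening $5,205.23; interest $46.84 → $5,252.07; payment $1,050.41; balance $4,201.66
Installment 3: opening $4,201.66; interest $37.81 → $4,239.47; payment $1,059.86; balance $3,179.61
Installment 4: opening $3,179.61; interest $28.61 → $3,208.22; payment $1,069.40; balance $2,138.82
Installment 5: opening $2,138.82; interest $19.24 → $2,158.06; payment $1,079.03; balance $1,079.03
Installment 6: opening $1,079.03; interest $9.71 → $1,088.74; payment $1,088.74; balance $0.00

$1,088.74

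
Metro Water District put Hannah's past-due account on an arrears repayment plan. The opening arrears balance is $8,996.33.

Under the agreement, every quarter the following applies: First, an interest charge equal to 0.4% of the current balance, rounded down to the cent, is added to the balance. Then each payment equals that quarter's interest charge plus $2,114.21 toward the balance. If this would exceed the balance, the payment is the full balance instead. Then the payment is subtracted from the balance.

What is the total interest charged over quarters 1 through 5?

Quarter 1: $8,996.33 +$35.98 interest = $9,032.31; pay $2,150.19 → $6,882.12
Quarter 2: $6,882.12 +$27.52 interest = $6,909.64; pay $2,141.73 → $4,767.91
Quarter 3: $4,767.91 +$19.07 interest = $4,786.98; pay $2,133.28 → $2,653.70
Quarter 4: $2,653.70 +$10.61 interest = $2,664.31; pay $2,124.82 → $539.49
Quarter 5: $539.49 +$2.15 interest = $541.64; pay $541.64 → $0.00
Total interest: $35.98 + $27.52 + $19.07 + $10.61 + $2.15 = $95.33

$95.33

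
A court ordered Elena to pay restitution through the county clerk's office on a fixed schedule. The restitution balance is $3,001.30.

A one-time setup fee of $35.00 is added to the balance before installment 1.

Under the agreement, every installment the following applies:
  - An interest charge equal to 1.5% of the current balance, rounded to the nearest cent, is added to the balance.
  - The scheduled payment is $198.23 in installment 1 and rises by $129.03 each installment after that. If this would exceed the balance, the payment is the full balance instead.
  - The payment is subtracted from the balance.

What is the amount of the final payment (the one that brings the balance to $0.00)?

Installment 1: $3,036.30 +$45.54 interest = $3,081.84; pay $198.23 → $2,883.61
Installment 2: $2,883.61 +$43.25 interest = $2,926.86; pay $327.26 → $2,599.60
Installment 3: $2,599.60 +$38.99 interest = $2,638.59; pay $456.29 → $2,182.30
Installment 4: $2,182.30 +$32.73 interest = $2,215.03; pay $585.32 → $1,629.71
Installment 5: $1,629.71 +$24.45 interest = $1,654.16; pay $714.35 → $939.81
Installment 6: $939.81 +$14.10 interest = $953.91; pay $843.38 → $110.53
Installment 7: $110.53 +$1.66 interest = $112.19; pay $112.19 → $0.00

$112.19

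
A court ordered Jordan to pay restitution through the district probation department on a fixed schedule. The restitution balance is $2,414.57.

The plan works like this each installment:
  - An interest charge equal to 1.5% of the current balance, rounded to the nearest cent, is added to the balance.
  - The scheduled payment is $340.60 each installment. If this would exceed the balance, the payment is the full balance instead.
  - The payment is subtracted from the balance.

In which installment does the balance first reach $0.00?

Installment 1: $2,414.57 +$36.22 interest = $2,450.79; pay $340.60 → $2,110.19
Installment 2: $2,110.19 +$31.65 interest = $2,141.84; pay $340.60 → $1,801.24
Installment 3: $1,801.24 +$27.02 interest = $1,828.26; pay $340.60 → $1,487.66
Installment 4: $1,487.66 +$22.31 interest = $1,509.97; pay $340.60 → $1,169.37
Installment 5: $1,169.37 +$17.54 interest = $1,186.91; pay $340.60 → $846.31
Installment 6: $846.31 +$12.69 interest = $859.00; pay $340.60 → $518.40
Installment 7: $518.40 +$7.78 interest = $526.18; pay $340.60 → $185.58
Installment 8: $185.58 +$2.78 interest = $188.36; pay $188.36 → $0.00
Balance reaches $0.00 in installment 8.

8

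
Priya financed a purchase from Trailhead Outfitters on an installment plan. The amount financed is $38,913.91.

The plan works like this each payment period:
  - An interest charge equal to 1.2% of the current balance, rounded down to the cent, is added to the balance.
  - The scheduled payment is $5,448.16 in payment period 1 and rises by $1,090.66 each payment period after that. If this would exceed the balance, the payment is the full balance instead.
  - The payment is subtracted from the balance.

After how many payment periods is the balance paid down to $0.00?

6

Payment period 1: $38,913.91 +$466.96 interest = $39,380.87; pay $5,448.16 → $33,932.71
Payment period 2: $33,932.71 +$407.19 interest = $34,339.90; pay $6,538.82 → $27,801.08
Payment period 3: $27,801.08 +$333.61 interest = $28,134.69; pay $7,629.48 → $20,505.21
Payment period 4: $20,505.21 +$246.06 interest = $20,751.27; pay $8,720.14 → $12,031.13
Payment period 5: $12,031.13 +$144.37 interest = $12,175.50; pay $9,810.80 → $2,364.70
Payment period 6: $2,364.70 +$28.37 interest = $2,393.07; pay $2,393.07 → $0.00
Balance reaches $0.00 in payment period 6.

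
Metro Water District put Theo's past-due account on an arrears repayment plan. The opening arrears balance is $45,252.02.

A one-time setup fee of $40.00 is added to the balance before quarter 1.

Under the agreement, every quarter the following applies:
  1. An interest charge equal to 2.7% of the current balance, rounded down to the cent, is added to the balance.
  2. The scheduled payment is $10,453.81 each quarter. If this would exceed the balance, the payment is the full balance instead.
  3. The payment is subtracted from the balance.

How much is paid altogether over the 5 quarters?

Quarter 1: $45,292.02 +$1,222.88 interest = $46,514.90; pay $10,453.81 → $36,061.09
Quarter 2: $36,061.09 +$973.64 interest = $37,034.73; pay $10,453.81 → $26,580.92
Quarter 3: $26,580.92 +$717.68 interest = $27,298.60; pay $10,453.81 → $16,844.79
Quarter 4: $16,844.79 +$454.80 interest = $17,299.59; pay $10,453.81 → $6,845.78
Quarter 5: $6,845.78 +$184.83 interest = $7,030.61; pay $7,030.61 → $0.00
Total paid: $48,845.85

$48,845.85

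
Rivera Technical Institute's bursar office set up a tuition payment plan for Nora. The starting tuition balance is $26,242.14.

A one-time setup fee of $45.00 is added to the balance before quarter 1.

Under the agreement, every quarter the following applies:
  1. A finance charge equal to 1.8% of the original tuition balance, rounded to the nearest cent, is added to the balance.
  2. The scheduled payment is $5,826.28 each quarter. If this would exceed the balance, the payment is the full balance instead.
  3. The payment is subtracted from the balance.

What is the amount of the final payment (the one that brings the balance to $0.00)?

Quarter 1: $26,287.14 +$472.36 interest = $26,759.50; pay $5,826.28 → $20,933.22
Quarter 2: $20,933.22 +$472.36 interest = $21,405.58; pay $5,826.28 → $15,579.30
Quarter 3: $15,579.30 +$472.36 interest = $16,051.66; pay $5,826.28 → $10,225.38
Quarter 4: $10,225.38 +$472.36 interest = $10,697.74; pay $5,826.28 → $4,871.46
Quarter 5: $4,871.46 +$472.36 interest = $5,343.82; pay $5,343.82 → $0.00

$5,343.82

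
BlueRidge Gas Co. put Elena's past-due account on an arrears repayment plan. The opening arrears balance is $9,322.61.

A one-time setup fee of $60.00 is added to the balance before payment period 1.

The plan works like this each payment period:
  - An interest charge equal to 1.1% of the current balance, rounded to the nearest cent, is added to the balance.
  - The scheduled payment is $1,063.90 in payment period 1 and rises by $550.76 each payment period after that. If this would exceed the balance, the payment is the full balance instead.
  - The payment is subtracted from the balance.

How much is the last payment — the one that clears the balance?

$2,170.73

# | Opening | Interest | Payment | End bal
1 | $9,382.61 | $103.21 | $1,063.90 | $8,421.92
2 | $8,421.92 | $92.64 | $1,614.66 | $6,899.90
3 | $6,899.90 | $75.90 | $2,165.42 | $4,810.38
4 | $4,810.38 | $52.91 | $2,716.18 | $2,147.11
5 | $2,147.11 | $23.62 | $2,170.73 | $0.00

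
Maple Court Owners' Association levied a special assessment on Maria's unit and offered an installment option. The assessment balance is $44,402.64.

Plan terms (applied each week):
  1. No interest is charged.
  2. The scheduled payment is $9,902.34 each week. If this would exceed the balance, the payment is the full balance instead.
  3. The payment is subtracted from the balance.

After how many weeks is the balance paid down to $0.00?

Week 1: $44,402.64 − $9,902.34 → $34,500.30
Week 2: $34,500.30 − $9,902.34 → $24,597.96
Week 3: $24,597.96 − $9,902.34 → $14,695.62
Week 4: $14,695.62 − $9,902.34 → $4,793.28
Week 5: $4,793.28 − $4,793.28 → $0.00
Balance reaches $0.00 in week 5.

5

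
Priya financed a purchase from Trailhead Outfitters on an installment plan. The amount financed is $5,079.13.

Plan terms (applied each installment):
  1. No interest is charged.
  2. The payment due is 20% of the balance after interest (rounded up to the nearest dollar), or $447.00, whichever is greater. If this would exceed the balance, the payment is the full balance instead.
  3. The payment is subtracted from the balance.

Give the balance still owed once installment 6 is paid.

$1,185.13

# | Opening | Payment | End bal
1 | $5,079.13 | $1,016.00 | $4,063.13
2 | $4,063.13 | $813.00 | $3,250.13
3 | $3,250.13 | $651.00 | $2,599.13
4 | $2,599.13 | $520.00 | $2,079.13
5 | $2,079.13 | $447.00 | $1,632.13
6 | $1,632.13 | $447.00 | $1,185.13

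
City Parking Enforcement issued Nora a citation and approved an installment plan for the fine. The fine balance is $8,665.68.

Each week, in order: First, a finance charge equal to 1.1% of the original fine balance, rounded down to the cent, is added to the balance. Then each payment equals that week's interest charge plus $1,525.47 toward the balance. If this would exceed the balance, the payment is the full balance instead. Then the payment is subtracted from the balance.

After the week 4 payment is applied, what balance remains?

# | Opening | Interest | Payment | End bal
1 | $8,665.68 | $95.32 | $1,620.79 | $7,140.21
2 | $7,140.21 | $95.32 | $1,620.79 | $5,614.74
3 | $5,614.74 | $95.32 | $1,620.79 | $4,089.27
4 | $4,089.27 | $95.32 | $1,620.79 | $2,563.80

$2,563.80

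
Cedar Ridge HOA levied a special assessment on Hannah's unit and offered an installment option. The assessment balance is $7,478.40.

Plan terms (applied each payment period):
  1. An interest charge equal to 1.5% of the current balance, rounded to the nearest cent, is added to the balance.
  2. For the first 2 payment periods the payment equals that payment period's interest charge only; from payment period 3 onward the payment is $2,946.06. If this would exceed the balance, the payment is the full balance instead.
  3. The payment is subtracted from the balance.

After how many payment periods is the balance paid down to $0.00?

5

# | Opening | Interest | Payment | End bal
1 | $7,478.40 | $112.18 | $112.18 | $7,478.40
2 | $7,478.40 | $112.18 | $112.18 | $7,478.40
3 | $7,478.40 | $112.18 | $2,946.06 | $4,644.52
4 | $4,644.52 | $69.67 | $2,946.06 | $1,768.13
5 | $1,768.13 | $26.52 | $1,794.65 | $0.00
Balance reaches $0.00 in payment period 5.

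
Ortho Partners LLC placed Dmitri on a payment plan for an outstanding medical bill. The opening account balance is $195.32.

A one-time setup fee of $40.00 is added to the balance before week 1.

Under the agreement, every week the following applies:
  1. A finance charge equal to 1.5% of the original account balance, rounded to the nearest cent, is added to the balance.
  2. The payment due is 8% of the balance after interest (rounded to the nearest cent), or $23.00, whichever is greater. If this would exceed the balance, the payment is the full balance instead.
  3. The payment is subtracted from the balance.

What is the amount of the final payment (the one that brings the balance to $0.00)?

$17.48

Week 1: opening $235.32; interest $2.93 → $238.25; payment $23.00; balance $215.25
Week 2: opening $215.25; interest $2.93 → $218.18; payment $23.00; balance $195.18
Week 3: opening $195.18; interest $2.93 → $198.11; payment $23.00; balance $175.11
Week 4: opening $175.11; interest $2.93 → $178.04; payment $23.00; balance $155.04
Week 5: opening $155.04; interest $2.93 → $157.97; payment $23.00; balance $134.97
Week 6: opening $134.97; interest $2.93 → $137.90; payment $23.00; balance $114.90
Week 7: opening $114.90; interest $2.93 → $117.83; payment $23.00; balance $94.83
Week 8: opening $94.83; interest $2.93 → $97.76; payment $23.00; balance $74.76
Week 9: opening $74.76; interest $2.93 → $77.69; payment $23.00; balance $54.69
Week 10: opening $54.69; interest $2.93 → $57.62; payment $23.00; balance $34.62
Week 11: opening $34.62; interest $2.93 → $37.55; payment $23.00; balance $14.55
Week 12: opening $14.55; interest $2.93 → $17.48; payment $17.48; balance $0.00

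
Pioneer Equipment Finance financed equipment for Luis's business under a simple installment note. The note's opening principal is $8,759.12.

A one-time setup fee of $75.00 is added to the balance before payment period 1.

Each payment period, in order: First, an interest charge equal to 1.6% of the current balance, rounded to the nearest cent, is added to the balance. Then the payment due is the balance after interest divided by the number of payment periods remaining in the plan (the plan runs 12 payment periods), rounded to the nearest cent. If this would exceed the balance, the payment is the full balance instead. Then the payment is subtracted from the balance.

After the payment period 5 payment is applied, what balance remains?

Payment period 1: opening $8,834.12; interest $141.35 → $8,975.47; payment $747.96; balance $8,227.51
Payment period 2: opening $8,227.51; interest $131.64 → $8,359.15; payment $759.92; balance $7,599.23
Payment period 3: opening $7,599.23; interest $121.59 → $7,720.82; payment $772.08; balance $6,948.74
Payment period 4: opening $6,948.74; interest $111.18 → $7,059.92; payment $784.44; balance $6,275.48
Payment period 5: opening $6,275.48; interest $100.41 → $6,375.89; payment $796.99; balance $5,578.90

$5,578.90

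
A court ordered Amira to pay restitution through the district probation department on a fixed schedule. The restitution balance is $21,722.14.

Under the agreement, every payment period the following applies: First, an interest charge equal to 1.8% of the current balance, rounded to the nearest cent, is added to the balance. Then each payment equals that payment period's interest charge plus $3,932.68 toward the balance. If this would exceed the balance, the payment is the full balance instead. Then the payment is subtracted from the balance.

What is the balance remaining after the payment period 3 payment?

$9,924.10

# | Opening | Interest | Payment | End bal
1 | $21,722.14 | $391.00 | $4,323.68 | $17,789.46
2 | $17,789.46 | $320.21 | $4,252.89 | $13,856.78
3 | $13,856.78 | $249.42 | $4,182.10 | $9,924.10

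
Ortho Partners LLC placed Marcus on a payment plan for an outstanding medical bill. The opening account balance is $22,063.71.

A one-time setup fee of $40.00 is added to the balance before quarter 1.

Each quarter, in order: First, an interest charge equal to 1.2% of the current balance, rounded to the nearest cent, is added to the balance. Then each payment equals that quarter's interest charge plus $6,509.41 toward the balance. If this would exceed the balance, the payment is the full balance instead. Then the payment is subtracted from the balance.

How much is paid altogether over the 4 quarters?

Quarter 1: $22,103.71 +$265.24 interest = $22,368.95; pay $6,774.65 → $15,594.30
Quarter 2: $15,594.30 +$187.13 interest = $15,781.43; pay $6,696.54 → $9,084.89
Quarter 3: $9,084.89 +$109.02 interest = $9,193.91; pay $6,618.43 → $2,575.48
Quarter 4: $2,575.48 +$30.91 interest = $2,606.39; pay $2,606.39 → $0.00
Total paid: $22,696.01

$22,696.01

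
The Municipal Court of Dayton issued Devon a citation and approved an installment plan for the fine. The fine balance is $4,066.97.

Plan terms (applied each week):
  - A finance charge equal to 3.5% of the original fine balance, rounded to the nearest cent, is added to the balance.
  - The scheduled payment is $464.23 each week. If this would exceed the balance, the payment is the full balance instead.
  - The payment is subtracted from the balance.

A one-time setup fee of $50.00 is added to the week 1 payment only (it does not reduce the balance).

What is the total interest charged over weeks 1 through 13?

Week 1: opening $4,066.97; interest $142.34 → $4,209.31; payment $464.23 (+ $50.00 fee); balance $3,745.08
Week 2: opening $3,745.08; interest $142.34 → $3,887.42; payment $464.23; balance $3,423.19
Week 3: opening $3,423.19; interest $142.34 → $3,565.53; payment $464.23; balance $3,101.30
Week 4: opening $3,101.30; interest $142.34 → $3,243.64; payment $464.23; balance $2,779.41
Week 5: opening $2,779.41; interest $142.34 → $2,921.75; payment $464.23; balance $2,457.52
Week 6: opening $2,457.52; interest $142.34 → $2,599.86; payment $464.23; balance $2,135.63
Week 7: opening $2,135.63; interest $142.34 → $2,277.97; payment $464.23; balance $1,813.74
Week 8: opening $1,813.74; interest $142.34 → $1,956.08; payment $464.23; balance $1,491.85
Week 9: opening $1,491.85; interest $142.34 → $1,634.19; payment $464.23; balance $1,169.96
Week 10: opening $1,169.96; interest $142.34 → $1,312.30; payment $464.23; balance $848.07
Week 11: opening $848.07; interest $142.34 → $990.41; payment $464.23; balance $526.18
Week 12: opening $526.18; interest $142.34 → $668.52; payment $464.23; balance $204.29
Week 13: opening $204.29; interest $142.34 → $346.63; payment $346.63; balance $0.00
Total interest: $142.34 + $142.34 + $142.34 + $142.34 + $142.34 + $142.34 + $142.34 + $142.34 + $142.34 + $142.34 + $142.34 + $142.34 + $142.34 = $1,850.42

$1,850.42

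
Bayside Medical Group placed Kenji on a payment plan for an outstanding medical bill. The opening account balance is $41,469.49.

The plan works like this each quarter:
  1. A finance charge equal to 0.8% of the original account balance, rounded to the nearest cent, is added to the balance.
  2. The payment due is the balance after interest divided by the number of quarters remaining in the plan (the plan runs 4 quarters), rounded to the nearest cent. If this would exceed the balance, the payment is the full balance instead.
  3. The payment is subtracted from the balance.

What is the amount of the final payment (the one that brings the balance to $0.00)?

# | Opening | Interest | Payment | End bal
1 | $41,469.49 | $331.76 | $10,450.31 | $31,350.94
2 | $31,350.94 | $331.76 | $10,560.90 | $21,121.80
3 | $21,121.80 | $331.76 | $10,726.78 | $10,726.78
4 | $10,726.78 | $331.76 | $11,058.54 | $0.00

$11,058.54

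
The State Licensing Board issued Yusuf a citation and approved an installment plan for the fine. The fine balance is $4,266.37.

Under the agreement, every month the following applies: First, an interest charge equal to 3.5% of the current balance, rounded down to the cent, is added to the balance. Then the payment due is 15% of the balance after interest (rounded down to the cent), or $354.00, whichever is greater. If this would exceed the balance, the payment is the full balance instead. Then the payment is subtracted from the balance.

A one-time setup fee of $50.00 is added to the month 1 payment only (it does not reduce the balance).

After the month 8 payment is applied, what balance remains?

$1,393.13

# | Opening | Interest | Payment | Fee | End bal
1 | $4,266.37 | $149.32 | $662.35 | $50.00 | $3,753.34
2 | $3,753.34 | $131.36 | $582.70 | — | $3,302.00
3 | $3,302.00 | $115.57 | $512.63 | — | $2,904.94
4 | $2,904.94 | $101.67 | $450.99 | — | $2,555.62
5 | $2,555.62 | $89.44 | $396.75 | — | $2,248.31
6 | $2,248.31 | $78.69 | $354.00 | — | $1,973.00
7 | $1,973.00 | $69.05 | $354.00 | — | $1,688.05
8 | $1,688.05 | $59.08 | $354.00 | — | $1,393.13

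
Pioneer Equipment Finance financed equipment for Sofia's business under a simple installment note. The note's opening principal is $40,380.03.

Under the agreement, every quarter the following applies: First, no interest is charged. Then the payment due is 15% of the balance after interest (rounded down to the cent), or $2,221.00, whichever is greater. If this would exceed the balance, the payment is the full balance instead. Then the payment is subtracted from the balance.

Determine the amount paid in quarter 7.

Quarter 1: opening $40,380.03; payment $6,057.00; balance $34,323.03
Quarter 2: opening $34,323.03; payment $5,148.45; balance $29,174.58
Quarter 3: opening $29,174.58; payment $4,376.18; balance $24,798.40
Quarter 4: opening $24,798.40; payment $3,719.76; balance $21,078.64
Quarter 5: opening $21,078.64; payment $3,161.79; balance $17,916.85
Quarter 6: opening $17,916.85; payment $2,687.52; balance $15,229.33
Quarter 7: opening $15,229.33; payment $2,284.39; balance $12,944.94

$2,284.39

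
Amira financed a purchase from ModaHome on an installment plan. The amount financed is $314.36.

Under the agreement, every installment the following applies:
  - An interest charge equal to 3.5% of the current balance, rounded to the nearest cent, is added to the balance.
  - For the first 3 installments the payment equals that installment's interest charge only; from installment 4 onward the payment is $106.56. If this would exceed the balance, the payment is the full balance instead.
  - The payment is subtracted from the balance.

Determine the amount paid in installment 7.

Installment 1: $314.36 +$11.00 interest = $325.36; pay $11.00 → $314.36
Installment 2: $314.36 +$11.00 interest = $325.36; pay $11.00 → $314.36
Installment 3: $314.36 +$11.00 interest = $325.36; pay $11.00 → $314.36
Installment 4: $314.36 +$11.00 interest = $325.36; pay $106.56 → $218.80
Installment 5: $218.80 +$7.66 interest = $226.46; pay $106.56 → $119.90
Installment 6: $119.90 +$4.20 interest = $124.10; pay $106.56 → $17.54
Installment 7: $17.54 +$0.61 interest = $18.15; pay $18.15 → $0.00

$18.15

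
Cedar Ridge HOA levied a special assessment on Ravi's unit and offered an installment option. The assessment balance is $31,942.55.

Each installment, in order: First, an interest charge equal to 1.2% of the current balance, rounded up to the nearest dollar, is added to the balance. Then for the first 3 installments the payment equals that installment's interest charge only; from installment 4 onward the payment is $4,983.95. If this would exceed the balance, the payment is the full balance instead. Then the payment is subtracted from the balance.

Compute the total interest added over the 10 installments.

Installment 1: opening $31,942.55; interest $384.00 → $32,326.55; payment $384.00; balance $31,942.55
Installment 2: opening $31,942.55; interest $384.00 → $32,326.55; payment $384.00; balance $31,942.55
Installment 3: opening $31,942.55; interest $384.00 → $32,326.55; payment $384.00; balance $31,942.55
Installment 4: opening $31,942.55; interest $384.00 → $32,326.55; payment $4,983.95; balance $27,342.60
Installment 5: opening $27,342.60; interest $329.00 → $27,671.60; payment $4,983.95; balance $22,687.65
Installment 6: opening $22,687.65; interest $273.00 → $22,960.65; payment $4,983.95; balance $17,976.70
Installment 7: opening $17,976.70; interest $216.00 → $18,192.70; payment $4,983.95; balance $13,208.75
Installment 8: opening $13,208.75; interest $159.00 → $13,367.75; payment $4,983.95; balance $8,383.80
Installment 9: opening $8,383.80; interest $101.00 → $8,484.80; payment $4,983.95; balance $3,500.85
Installment 10: opening $3,500.85; interest $43.00 → $3,543.85; payment $3,543.85; balance $0.00
Total interest: $384.00 + $384.00 + $384.00 + $384.00 + $329.00 + $273.00 + $216.00 + $159.00 + $101.00 + $43.00 = $2,657.00

$2,657.00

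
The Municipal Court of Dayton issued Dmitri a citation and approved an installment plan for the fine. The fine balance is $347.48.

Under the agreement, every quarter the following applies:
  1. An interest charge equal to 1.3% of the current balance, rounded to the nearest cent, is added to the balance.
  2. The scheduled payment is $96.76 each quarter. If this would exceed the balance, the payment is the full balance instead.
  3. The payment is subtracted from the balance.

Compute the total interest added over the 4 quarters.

Quarter 1: opening $347.48; interest $4.52 → $352.00; payment $96.76; balance $255.24
Quarter 2: opening $255.24; interest $3.32 → $258.56; payment $96.76; balance $161.80
Quarter 3: opening $161.80; interest $2.10 → $163.90; payment $96.76; balance $67.14
Quarter 4: opening $67.14; interest $0.87 → $68.01; payment $68.01; balance $0.00
Total interest: $4.52 + $3.32 + $2.10 + $0.87 = $10.81

$10.81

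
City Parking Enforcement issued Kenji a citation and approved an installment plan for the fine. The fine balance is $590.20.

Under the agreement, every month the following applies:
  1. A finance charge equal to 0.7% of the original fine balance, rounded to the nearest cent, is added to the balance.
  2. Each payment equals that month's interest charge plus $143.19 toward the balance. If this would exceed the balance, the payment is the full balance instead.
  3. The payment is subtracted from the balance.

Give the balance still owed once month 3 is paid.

$160.63

Month 1: opening $590.20; interest $4.13 → $594.33; payment $147.32; balance $447.01
Month 2: opening $447.01; interest $4.13 → $451.14; payment $147.32; balance $303.82
Month 3: opening $303.82; interest $4.13 → $307.95; payment $147.32; balance $160.63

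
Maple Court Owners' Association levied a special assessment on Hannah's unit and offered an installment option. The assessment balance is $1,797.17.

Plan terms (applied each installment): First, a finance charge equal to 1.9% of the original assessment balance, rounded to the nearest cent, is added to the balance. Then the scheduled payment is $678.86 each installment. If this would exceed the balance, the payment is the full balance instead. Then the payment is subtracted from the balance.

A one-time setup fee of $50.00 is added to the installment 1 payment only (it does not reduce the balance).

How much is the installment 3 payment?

# | Opening | Interest | Payment | Fee | End bal
1 | $1,797.17 | $34.15 | $678.86 | $50.00 | $1,152.46
2 | $1,152.46 | $34.15 | $678.86 | — | $507.75
3 | $507.75 | $34.15 | $541.90 | — | $0.00

$541.90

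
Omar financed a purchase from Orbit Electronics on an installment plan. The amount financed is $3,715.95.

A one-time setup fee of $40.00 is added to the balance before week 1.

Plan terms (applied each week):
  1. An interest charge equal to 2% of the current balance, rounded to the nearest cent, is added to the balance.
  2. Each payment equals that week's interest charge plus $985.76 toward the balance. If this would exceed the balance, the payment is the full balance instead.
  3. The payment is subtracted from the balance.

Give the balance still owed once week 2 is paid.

$1,784.43

# | Opening | Interest | Payment | End bal
1 | $3,755.95 | $75.12 | $1,060.88 | $2,770.19
2 | $2,770.19 | $55.40 | $1,041.16 | $1,784.43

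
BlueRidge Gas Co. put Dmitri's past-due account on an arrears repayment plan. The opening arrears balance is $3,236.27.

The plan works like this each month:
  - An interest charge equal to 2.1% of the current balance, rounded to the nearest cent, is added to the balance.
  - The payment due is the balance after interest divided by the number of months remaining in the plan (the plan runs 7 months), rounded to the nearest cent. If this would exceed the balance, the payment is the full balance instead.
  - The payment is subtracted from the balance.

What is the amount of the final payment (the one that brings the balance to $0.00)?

# | Opening | Interest | Payment | End bal
1 | $3,236.27 | $67.96 | $472.03 | $2,832.20
2 | $2,832.20 | $59.48 | $481.95 | $2,409.73
3 | $2,409.73 | $50.60 | $492.07 | $1,968.26
4 | $1,968.26 | $41.33 | $502.40 | $1,507.19
5 | $1,507.19 | $31.65 | $512.95 | $1,025.89
6 | $1,025.89 | $21.54 | $523.72 | $523.71
7 | $523.71 | $11.00 | $534.71 | $0.00

$534.71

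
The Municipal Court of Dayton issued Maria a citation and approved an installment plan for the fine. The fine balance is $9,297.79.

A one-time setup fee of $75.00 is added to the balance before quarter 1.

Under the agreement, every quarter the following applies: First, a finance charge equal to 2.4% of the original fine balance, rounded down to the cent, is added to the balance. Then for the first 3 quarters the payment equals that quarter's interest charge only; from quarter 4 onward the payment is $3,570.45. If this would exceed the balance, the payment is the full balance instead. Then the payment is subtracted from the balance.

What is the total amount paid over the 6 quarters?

Quarter 1: $9,372.79 +$223.14 interest = $9,595.93; pay $223.14 → $9,372.79
Quarter 2: $9,372.79 +$223.14 interest = $9,595.93; pay $223.14 → $9,372.79
Quarter 3: $9,372.79 +$223.14 interest = $9,595.93; pay $223.14 → $9,372.79
Quarter 4: $9,372.79 +$223.14 interest = $9,595.93; pay $3,570.45 → $6,025.48
Quarter 5: $6,025.48 +$223.14 interest = $6,248.62; pay $3,570.45 → $2,678.17
Quarter 6: $2,678.17 +$223.14 interest = $2,901.31; pay $2,901.31 → $0.00
Total paid: $10,711.63

$10,711.63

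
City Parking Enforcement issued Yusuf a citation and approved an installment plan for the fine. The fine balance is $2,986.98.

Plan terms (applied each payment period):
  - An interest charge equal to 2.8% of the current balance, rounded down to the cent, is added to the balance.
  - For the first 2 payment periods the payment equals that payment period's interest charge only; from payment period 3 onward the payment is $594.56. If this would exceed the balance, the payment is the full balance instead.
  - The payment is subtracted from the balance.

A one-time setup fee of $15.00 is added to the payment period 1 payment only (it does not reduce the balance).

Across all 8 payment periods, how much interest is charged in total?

Payment period 1: opening $2,986.98; interest $83.63 → $3,070.61; payment $83.63 (+ $15.00 fee); balance $2,986.98
Payment period 2: opening $2,986.98; interest $83.63 → $3,070.61; payment $83.63; balance $2,986.98
Payment period 3: opening $2,986.98; interest $83.63 → $3,070.61; payment $594.56; balance $2,476.05
Payment period 4: opening $2,476.05; interest $69.32 → $2,545.37; payment $594.56; balance $1,950.81
Payment period 5: opening $1,950.81; interest $54.62 → $2,005.43; payment $594.56; balance $1,410.87
Payment period 6: opening $1,410.87; interest $39.50 → $1,450.37; payment $594.56; balance $855.81
Payment period 7: opening $855.81; interest $23.96 → $879.77; payment $594.56; balance $285.21
Payment period 8: opening $285.21; interest $7.98 → $293.19; payment $293.19; balance $0.00
Total interest: $83.63 + $83.63 + $83.63 + $69.32 + $54.62 + $39.50 + $23.96 + $7.98 = $446.27

$446.27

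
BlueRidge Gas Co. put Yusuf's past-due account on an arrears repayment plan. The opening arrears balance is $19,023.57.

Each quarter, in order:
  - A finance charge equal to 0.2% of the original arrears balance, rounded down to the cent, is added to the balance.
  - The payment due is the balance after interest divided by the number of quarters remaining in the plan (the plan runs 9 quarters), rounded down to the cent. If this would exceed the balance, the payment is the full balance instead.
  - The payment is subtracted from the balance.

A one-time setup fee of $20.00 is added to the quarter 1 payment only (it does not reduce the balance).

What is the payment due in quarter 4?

Quarter 1: opening $19,023.57; interest $38.04 → $19,061.61; payment $2,117.95 (+ $20.00 fee); balance $16,943.66
Quarter 2: opening $16,943.66; interest $38.04 → $16,981.70; payment $2,122.71; balance $14,858.99
Quarter 3: opening $14,858.99; interest $38.04 → $14,897.03; payment $2,128.14; balance $12,768.89
Quarter 4: opening $12,768.89; interest $38.04 → $12,806.93; payment $2,134.48; balance $10,672.45

$2,134.48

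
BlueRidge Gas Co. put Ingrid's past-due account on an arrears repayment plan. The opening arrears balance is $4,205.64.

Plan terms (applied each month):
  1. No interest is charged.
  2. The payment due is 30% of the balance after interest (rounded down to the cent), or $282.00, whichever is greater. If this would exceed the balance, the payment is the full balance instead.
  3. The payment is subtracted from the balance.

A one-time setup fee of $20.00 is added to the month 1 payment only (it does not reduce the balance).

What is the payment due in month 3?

Month 1: opening $4,205.64; payment $1,261.69 (+ $20.00 fee); balance $2,943.95
Month 2: opening $2,943.95; payment $883.18; balance $2,060.77
Month 3: opening $2,060.77; payment $618.23; balance $1,442.54

$618.23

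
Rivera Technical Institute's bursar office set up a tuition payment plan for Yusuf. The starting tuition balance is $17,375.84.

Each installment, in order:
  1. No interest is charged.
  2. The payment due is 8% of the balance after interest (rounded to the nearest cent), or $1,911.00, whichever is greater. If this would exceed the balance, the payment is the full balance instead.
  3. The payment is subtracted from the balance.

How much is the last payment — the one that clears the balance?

$176.84

Installment 1: opening $17,375.84; payment $1,911.00; balance $15,464.84
Installment 2: opening $15,464.84; payment $1,911.00; balance $13,553.84
Installment 3: opening $13,553.84; payment $1,911.00; balance $11,642.84
Installment 4: opening $11,642.84; payment $1,911.00; balance $9,731.84
Installment 5: opening $9,731.84; payment $1,911.00; balance $7,820.84
Installment 6: opening $7,820.84; payment $1,911.00; balance $5,909.84
Installment 7: opening $5,909.84; payment $1,911.00; balance $3,998.84
Installment 8: opening $3,998.84; payment $1,911.00; balance $2,087.84
Installment 9: opening $2,087.84; payment $1,911.00; balance $176.84
Installment 10: opening $176.84; payment $176.84; balance $0.00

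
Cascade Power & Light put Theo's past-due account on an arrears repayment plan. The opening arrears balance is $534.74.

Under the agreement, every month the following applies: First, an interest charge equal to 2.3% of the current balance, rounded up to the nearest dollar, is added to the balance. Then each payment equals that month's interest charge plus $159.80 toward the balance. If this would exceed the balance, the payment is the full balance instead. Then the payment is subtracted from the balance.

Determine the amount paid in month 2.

$168.80

Month 1: $534.74 +$13.00 interest = $547.74; pay $172.80 → $374.94
Month 2: $374.94 +$9.00 interest = $383.94; pay $168.80 → $215.14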